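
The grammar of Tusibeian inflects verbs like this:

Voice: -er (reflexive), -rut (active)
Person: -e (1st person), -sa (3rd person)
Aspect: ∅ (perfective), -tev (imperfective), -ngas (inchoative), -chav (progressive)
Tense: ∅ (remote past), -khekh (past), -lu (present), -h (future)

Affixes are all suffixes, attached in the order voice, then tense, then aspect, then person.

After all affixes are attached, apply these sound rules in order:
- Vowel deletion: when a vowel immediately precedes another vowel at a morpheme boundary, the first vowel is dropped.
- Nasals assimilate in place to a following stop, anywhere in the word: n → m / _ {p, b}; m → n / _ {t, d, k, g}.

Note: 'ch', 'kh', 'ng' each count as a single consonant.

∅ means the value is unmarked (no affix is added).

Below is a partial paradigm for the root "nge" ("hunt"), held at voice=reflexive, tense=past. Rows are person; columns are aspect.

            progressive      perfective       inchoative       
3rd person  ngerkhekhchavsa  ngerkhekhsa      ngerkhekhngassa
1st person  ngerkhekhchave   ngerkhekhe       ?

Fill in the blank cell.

Attach voice reflexive -er → ngeer.
Attach tense past -khekh → ngeerkhekh.
Attach aspect inchoative -ngas → ngeerkhekhngas.
Attach person 1st person -e → ngeerkhekhngase.
Apply vowel deletion: ngeerkhekhngase → ngerkhekhngase.
Nasal assimilation: no change.

ngerkhekhngase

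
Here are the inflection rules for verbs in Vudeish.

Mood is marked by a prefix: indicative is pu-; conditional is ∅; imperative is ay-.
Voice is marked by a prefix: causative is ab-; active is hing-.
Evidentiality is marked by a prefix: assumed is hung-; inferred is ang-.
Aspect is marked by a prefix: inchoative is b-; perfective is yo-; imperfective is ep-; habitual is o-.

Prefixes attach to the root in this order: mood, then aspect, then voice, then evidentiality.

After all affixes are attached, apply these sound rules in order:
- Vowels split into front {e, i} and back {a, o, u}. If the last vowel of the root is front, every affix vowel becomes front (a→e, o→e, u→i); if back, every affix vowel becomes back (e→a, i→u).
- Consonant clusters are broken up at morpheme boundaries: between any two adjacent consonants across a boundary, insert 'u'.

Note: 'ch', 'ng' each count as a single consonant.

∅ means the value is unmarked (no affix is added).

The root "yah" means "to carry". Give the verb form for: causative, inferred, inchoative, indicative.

angabubupuyah

Attach mood indicative pu- → puyah.
Attach aspect inchoative b- → bpuyah.
Attach voice causative ab- → abbpuyah.
Attach evidentiality inferred ang- → angabbpuyah.
Vowel harmony: no change.
Apply epenthesis: angabbpuyah → angabubupuyah.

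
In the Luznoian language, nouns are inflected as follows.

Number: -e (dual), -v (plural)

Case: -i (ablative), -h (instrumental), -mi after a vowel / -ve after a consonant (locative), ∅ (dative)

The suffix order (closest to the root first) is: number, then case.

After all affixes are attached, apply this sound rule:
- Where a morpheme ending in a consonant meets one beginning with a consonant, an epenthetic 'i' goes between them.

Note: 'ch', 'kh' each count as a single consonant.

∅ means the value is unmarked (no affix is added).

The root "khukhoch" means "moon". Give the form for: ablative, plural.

khukhochivi

Attach number plural -v → khukhochv.
Attach case ablative -i → khukhochvi.
Apply epenthesis: khukhochvi → khukhochivi.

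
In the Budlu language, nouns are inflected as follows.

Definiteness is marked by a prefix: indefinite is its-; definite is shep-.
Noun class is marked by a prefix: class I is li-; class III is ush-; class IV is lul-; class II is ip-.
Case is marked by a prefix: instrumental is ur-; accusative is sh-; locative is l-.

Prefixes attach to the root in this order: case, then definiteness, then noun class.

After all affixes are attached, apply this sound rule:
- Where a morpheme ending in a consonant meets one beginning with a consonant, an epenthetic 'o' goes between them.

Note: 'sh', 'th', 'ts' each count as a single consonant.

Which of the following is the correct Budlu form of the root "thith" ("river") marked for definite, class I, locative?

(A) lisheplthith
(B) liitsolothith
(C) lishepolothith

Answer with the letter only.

Attach case locative l- → lthith.
Attach definiteness definite shep- → sheplthith.
Attach noun class class I li- → lisheplthith.
Apply epenthesis: lisheplthith → lishepolothith.
So the correct form is lishepolothith, option (C).
(B) liitsolothith is wrong: it uses indefinite instead of definite for definiteness.
(A) lisheplthith is wrong: it fails to apply the sound rule(s).

C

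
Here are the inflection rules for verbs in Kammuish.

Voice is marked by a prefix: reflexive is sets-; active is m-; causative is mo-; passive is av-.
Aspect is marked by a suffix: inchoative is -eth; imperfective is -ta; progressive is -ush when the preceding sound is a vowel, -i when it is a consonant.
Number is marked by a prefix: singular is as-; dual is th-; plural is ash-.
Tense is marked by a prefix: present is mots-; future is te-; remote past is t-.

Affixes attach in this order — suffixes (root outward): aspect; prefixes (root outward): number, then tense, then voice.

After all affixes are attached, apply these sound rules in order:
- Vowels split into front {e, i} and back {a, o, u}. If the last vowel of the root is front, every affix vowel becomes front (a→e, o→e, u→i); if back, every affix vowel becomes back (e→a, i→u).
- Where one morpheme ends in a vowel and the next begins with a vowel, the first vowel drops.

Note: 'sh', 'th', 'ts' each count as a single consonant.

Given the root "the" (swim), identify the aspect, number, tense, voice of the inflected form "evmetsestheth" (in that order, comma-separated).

inchoative, singular, present, passive

Segment: av-mots-as-the-eth.
aspect: -eth → inchoative.
number: as- → singular.
tense: mots- → present.
voice: av- → passive.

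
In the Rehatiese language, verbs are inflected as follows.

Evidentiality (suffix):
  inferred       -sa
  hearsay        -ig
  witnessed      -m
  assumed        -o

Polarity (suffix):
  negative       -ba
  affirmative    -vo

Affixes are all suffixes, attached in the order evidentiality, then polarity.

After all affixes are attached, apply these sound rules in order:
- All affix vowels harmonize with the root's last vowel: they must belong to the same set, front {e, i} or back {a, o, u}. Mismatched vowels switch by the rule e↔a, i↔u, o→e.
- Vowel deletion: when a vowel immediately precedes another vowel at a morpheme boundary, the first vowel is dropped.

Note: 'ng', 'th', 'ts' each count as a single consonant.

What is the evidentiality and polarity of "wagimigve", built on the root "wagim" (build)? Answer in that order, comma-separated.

hearsay, affirmative

Segment: wagim-ig-vo.
evidentiality: -ig → hearsay.
polarity: -vo → affirmative.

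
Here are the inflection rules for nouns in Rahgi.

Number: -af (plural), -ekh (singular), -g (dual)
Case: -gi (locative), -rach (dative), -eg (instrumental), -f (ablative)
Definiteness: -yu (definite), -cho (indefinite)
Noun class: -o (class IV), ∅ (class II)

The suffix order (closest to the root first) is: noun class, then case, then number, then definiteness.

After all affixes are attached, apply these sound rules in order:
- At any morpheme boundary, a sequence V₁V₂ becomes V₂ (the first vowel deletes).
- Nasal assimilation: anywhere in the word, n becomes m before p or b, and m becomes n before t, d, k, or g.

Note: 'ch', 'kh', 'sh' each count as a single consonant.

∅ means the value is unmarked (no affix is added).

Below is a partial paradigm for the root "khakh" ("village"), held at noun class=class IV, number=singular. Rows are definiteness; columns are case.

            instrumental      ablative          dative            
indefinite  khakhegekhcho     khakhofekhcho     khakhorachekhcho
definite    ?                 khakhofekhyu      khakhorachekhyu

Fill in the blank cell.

khakhegekhyu

Attach noun class class IV -o → khakho.
Attach case instrumental -eg → khakhoeg.
Attach number singular -ekh → khakhoegekh.
Attach definiteness definite -yu → khakhoegekhyu.
Apply vowel deletion: khakhoegekhyu → khakhegekhyu.
Nasal assimilation: no change.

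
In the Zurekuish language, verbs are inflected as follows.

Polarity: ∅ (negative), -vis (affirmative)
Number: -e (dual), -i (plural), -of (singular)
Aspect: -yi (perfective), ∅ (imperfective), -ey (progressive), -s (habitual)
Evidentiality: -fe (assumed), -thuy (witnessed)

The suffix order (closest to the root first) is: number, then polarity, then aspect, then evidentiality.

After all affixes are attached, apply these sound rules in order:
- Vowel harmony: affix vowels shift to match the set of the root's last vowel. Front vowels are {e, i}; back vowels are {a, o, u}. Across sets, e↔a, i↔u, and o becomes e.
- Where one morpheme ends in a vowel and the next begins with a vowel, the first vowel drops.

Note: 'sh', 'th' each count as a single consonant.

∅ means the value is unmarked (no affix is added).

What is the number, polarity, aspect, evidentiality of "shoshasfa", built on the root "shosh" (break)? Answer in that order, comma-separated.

dual, negative, habitual, assumed

Segment: shosh-e-s-fe.
number: -e → dual.
polarity: ∅ → negative.
aspect: -s → habitual.
evidentiality: -fe → assumed.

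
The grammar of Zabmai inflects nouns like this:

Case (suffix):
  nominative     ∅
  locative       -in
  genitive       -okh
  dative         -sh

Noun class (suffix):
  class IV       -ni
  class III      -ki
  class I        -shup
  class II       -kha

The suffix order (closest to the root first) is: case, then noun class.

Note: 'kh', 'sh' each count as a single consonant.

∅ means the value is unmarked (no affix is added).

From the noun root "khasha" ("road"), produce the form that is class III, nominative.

khashaki

case = nominative: zero marking, form stays khasha.
Attach noun class class III -ki → khashaki.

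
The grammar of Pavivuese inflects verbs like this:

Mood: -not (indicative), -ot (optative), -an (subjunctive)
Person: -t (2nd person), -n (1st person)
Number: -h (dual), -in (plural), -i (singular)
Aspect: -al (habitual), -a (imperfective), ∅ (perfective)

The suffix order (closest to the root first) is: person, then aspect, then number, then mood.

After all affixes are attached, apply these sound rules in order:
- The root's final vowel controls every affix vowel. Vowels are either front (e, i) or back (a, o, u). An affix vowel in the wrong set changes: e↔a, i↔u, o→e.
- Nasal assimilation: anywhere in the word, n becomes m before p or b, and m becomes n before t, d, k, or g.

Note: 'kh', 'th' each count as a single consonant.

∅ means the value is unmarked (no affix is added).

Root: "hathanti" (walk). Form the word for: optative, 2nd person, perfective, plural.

hathantitinet

Attach person 2nd person -t → hathantit.
aspect = perfective: zero marking, form stays hathantit.
Attach number plural -in → hathantitin.
Attach mood optative -ot → hathantitinot.
Apply vowel harmony: hathantitinot → hathantitinet.
Nasal assimilation: no change.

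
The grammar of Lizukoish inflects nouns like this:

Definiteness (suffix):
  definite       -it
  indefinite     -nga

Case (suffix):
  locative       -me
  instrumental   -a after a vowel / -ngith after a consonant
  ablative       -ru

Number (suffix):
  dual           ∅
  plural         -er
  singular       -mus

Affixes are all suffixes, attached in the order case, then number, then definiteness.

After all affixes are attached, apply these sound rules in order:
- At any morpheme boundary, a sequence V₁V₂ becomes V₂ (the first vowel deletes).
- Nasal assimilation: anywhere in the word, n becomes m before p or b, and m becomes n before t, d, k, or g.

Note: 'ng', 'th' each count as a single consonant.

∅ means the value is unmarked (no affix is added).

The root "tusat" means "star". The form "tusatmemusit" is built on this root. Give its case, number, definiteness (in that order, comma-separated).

Segment: tusat-me-mus-it.
case: -me → locative.
number: -mus → singular.
definiteness: -it → definite.

locative, singular, definite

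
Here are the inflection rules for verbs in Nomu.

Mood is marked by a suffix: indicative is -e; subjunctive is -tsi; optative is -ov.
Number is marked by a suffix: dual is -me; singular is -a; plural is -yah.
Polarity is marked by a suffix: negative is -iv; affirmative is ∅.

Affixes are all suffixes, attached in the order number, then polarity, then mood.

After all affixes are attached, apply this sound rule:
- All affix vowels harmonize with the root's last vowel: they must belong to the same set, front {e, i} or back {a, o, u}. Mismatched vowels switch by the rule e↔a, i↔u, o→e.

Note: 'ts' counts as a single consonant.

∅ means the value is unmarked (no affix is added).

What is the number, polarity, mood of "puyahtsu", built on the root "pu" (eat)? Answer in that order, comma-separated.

Segment: pu-yah-tsi.
number: -yah → plural.
polarity: ∅ → affirmative.
mood: -tsi → subjunctive.

plural, affirmative, subjunctive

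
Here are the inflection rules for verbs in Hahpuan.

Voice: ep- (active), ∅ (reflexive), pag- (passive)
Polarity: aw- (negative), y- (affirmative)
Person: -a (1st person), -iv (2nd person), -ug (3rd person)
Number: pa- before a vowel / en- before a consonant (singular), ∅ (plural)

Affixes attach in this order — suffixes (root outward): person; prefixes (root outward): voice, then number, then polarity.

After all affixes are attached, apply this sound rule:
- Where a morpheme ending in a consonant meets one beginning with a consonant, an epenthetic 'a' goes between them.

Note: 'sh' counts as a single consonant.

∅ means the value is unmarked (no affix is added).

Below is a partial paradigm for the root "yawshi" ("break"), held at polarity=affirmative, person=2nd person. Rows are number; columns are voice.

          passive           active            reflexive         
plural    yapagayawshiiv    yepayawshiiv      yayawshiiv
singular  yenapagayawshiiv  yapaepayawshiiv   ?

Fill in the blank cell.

voice = reflexive: zero marking, form stays yawshi.
Attach number singular en- (before consonant 'y') → enyawshi.
Attach polarity affirmative y- → yenyawshi.
Attach person 2nd person -iv → yenyawshiiv.
Apply epenthesis: yenyawshiiv → yenayawshiiv.

yenayawshiiv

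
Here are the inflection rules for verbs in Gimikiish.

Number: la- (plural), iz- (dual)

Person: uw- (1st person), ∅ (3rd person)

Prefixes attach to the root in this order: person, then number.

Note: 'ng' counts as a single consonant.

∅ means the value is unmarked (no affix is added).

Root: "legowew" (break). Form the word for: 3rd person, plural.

person = 3rd person: zero marking, form stays legowew.
Attach number plural la- → lalegowew.

lalegowew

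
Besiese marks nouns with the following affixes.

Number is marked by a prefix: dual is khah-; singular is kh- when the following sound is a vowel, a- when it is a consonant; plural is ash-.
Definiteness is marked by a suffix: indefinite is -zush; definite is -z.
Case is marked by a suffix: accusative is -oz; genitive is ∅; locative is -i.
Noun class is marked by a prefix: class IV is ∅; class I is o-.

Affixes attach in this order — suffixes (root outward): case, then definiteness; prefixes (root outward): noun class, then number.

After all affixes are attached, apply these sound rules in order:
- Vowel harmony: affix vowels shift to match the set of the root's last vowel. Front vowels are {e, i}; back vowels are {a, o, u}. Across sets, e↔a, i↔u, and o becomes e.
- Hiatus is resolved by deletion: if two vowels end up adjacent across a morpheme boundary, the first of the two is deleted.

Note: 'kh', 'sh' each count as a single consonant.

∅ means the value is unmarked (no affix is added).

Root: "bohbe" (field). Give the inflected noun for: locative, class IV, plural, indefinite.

Attach case locative -i → bohbei.
Attach definiteness indefinite -zush → bohbeizush.
noun class = class IV: zero marking, form stays bohbeizush.
Attach number plural ash- → ashbohbeizush.
Apply vowel harmony: ashbohbeizush → eshbohbeizish.
Apply vowel deletion: eshbohbeizish → eshbohbizish.

eshbohbizish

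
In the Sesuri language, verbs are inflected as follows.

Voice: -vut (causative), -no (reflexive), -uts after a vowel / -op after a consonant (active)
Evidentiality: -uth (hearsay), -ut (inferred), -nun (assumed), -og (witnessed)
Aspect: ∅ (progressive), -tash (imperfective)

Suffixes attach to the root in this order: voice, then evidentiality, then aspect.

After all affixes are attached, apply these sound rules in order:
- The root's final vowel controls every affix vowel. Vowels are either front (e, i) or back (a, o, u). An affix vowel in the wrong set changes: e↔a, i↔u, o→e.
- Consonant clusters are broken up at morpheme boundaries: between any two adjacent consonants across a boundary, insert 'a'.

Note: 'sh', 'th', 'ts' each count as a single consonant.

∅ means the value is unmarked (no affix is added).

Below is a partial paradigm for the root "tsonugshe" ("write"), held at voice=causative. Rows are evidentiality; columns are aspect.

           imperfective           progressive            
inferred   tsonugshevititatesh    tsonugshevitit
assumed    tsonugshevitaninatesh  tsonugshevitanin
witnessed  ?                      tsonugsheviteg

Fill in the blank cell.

tsonugshevitegatesh

Attach voice causative -vut → tsonugshevut.
Attach evidentiality witnessed -og → tsonugshevutog.
Attach aspect imperfective -tash → tsonugshevutogtash.
Apply vowel harmony: tsonugshevutogtash → tsonugshevitegtesh.
Apply epenthesis: tsonugshevitegtesh → tsonugshevitegatesh.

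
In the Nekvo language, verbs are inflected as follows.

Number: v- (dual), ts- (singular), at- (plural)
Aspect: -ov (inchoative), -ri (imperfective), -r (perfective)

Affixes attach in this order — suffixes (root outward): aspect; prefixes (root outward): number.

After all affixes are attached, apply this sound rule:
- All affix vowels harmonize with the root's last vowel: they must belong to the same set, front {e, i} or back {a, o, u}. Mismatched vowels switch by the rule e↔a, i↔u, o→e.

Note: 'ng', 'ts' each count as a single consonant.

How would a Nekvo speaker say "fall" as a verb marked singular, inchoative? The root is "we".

Attach number singular ts- → tswe.
Attach aspect inchoative -ov → tsweov.
Apply vowel harmony: tsweov → tsweev.

tsweev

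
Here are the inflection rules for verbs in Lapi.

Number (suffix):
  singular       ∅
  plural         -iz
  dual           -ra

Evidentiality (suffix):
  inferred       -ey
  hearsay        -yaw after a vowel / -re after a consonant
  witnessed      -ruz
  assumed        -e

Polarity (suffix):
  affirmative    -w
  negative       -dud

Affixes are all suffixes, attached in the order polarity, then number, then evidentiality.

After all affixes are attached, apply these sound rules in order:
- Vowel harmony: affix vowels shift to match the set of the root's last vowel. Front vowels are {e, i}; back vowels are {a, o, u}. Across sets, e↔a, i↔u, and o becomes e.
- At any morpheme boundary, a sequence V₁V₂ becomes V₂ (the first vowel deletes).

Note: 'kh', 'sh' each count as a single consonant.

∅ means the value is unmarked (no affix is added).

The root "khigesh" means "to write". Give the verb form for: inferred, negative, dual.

khigeshdidrey

Attach polarity negative -dud → khigeshdud.
Attach number dual -ra → khigeshdudra.
Attach evidentiality inferred -ey → khigeshdudraey.
Apply vowel harmony: khigeshdudraey → khigeshdidreey.
Apply vowel deletion: khigeshdidreey → khigeshdidrey.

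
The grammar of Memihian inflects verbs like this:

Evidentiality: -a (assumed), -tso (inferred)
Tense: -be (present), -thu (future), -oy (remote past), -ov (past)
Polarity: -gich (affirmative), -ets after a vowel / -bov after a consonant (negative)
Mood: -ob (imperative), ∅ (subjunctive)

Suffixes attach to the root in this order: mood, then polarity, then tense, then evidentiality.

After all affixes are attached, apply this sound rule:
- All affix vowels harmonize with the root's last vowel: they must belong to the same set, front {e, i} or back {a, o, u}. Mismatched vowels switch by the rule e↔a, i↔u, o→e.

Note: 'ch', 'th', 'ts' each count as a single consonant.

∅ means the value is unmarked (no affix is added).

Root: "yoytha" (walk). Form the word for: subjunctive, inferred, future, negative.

yoythaatsthutso

mood = subjunctive: zero marking, form stays yoytha.
Attach polarity negative -ets (after vowel 'a') → yoythaets.
Attach tense future -thu → yoythaetsthu.
Attach evidentiality inferred -tso → yoythaetsthutso.
Apply vowel harmony: yoythaetsthutso → yoythaatsthutso.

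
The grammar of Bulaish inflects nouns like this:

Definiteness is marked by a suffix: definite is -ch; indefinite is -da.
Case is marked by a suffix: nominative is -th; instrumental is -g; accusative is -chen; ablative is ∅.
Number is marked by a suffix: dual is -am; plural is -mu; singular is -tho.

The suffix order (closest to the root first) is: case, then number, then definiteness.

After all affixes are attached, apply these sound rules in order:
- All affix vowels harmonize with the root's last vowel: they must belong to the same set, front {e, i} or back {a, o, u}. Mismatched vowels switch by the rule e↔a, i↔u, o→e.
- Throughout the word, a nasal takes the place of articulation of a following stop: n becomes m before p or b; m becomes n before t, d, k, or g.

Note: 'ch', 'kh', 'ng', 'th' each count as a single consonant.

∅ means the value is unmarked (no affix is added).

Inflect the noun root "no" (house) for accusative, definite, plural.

Attach case accusative -chen → nochen.
Attach number plural -mu → nochenmu.
Attach definiteness definite -ch → nochenmuch.
Apply vowel harmony: nochenmuch → nochanmuch.
Nasal assimilation: no change.

nochanmuch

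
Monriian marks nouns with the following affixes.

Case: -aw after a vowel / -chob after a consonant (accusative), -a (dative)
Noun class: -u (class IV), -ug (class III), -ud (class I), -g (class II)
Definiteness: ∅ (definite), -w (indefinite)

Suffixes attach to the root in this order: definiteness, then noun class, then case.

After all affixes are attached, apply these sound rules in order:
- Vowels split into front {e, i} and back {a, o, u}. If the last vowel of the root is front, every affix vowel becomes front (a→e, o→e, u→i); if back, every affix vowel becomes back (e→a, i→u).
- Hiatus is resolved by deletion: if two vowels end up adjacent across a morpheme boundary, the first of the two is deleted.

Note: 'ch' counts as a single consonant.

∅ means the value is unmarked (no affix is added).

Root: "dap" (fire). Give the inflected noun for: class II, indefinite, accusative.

dapwgchob

Attach definiteness indefinite -w → dapw.
Attach noun class class II -g → dapwg.
Attach case accusative -chob (after consonant 'g') → dapwgchob.
Vowel harmony: no change.
Vowel deletion: no change.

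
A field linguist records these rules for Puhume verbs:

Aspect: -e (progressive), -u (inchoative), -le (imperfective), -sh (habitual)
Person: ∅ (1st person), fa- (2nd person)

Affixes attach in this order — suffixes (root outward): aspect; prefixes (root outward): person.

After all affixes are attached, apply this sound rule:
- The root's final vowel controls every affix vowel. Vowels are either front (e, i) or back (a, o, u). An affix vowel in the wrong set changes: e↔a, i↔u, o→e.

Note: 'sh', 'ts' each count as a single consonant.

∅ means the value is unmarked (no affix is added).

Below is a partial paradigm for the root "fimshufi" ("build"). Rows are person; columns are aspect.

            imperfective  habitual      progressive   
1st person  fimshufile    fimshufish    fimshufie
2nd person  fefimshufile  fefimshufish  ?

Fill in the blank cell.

Attach aspect progressive -e → fimshufie.
Attach person 2nd person fa- → fafimshufie.
Apply vowel harmony: fafimshufie → fefimshufie.

fefimshufie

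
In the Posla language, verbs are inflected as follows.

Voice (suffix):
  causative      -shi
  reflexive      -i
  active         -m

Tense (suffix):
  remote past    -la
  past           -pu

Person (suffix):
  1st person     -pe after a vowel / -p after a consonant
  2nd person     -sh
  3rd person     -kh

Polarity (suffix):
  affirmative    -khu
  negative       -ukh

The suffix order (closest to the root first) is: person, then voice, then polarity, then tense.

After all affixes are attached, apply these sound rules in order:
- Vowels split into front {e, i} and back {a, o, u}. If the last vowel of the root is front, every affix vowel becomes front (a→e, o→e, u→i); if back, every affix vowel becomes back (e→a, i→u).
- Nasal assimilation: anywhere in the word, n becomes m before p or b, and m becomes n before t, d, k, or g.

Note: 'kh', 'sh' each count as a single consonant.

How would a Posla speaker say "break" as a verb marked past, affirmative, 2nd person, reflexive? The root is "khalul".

Attach person 2nd person -sh → khalulsh.
Attach voice reflexive -i → khalulshi.
Attach polarity affirmative -khu → khalulshikhu.
Attach tense past -pu → khalulshikhupu.
Apply vowel harmony: khalulshikhupu → khalulshukhupu.
Nasal assimilation: no change.

khalulshukhupu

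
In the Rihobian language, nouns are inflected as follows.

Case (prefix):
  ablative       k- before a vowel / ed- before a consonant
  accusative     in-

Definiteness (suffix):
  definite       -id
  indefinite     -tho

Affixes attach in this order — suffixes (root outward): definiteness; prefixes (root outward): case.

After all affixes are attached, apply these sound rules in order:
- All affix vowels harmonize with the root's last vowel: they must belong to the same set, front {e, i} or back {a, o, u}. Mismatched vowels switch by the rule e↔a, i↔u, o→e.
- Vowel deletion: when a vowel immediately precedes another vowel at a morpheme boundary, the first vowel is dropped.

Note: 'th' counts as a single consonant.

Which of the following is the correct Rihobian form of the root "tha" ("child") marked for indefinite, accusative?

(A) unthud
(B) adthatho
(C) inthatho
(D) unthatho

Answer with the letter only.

Attach definiteness indefinite -tho → thatho.
Attach case accusative in- → inthatho.
Apply vowel harmony: inthatho → unthatho.
Vowel deletion: no change.
So the correct form is unthatho, option (D).
(A) unthud is wrong: it uses definite instead of indefinite for definiteness.
(B) adthatho is wrong: it uses ablative instead of accusative for case.
(C) inthatho is wrong: it fails to apply the sound rule(s).

D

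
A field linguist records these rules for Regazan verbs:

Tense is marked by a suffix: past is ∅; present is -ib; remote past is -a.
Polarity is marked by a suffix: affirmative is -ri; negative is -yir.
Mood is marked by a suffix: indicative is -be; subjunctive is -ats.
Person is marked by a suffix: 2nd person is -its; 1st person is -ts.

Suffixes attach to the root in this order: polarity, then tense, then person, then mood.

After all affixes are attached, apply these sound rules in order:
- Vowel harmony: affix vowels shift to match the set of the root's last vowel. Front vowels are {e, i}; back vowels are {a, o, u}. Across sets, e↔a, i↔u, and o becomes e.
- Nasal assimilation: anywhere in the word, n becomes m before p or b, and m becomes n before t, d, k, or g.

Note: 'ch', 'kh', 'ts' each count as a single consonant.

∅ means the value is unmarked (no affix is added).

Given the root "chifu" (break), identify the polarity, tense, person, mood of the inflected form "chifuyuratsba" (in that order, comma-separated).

negative, remote past, 1st person, indicative

Segment: chifu-yir-a-ts-be.
polarity: -yir → negative.
tense: -a → remote past.
person: -ts → 1st person.
mood: -be → indicative.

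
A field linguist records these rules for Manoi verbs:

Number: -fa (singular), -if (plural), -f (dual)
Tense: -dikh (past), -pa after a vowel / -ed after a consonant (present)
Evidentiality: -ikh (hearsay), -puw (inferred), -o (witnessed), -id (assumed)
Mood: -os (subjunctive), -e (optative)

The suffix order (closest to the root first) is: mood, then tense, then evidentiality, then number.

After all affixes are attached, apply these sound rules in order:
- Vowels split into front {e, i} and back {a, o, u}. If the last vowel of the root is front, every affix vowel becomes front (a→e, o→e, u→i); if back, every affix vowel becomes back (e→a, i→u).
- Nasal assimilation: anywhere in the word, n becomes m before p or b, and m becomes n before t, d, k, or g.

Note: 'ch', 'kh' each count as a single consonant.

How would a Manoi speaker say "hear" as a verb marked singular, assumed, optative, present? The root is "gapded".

gapdedepeidfe

Attach mood optative -e → gapdede.
Attach tense present -pa (after vowel 'e') → gapdedepa.
Attach evidentiality assumed -id → gapdedepaid.
Attach number singular -fa → gapdedepaidfa.
Apply vowel harmony: gapdedepaidfa → gapdedepeidfe.
Nasal assimilation: no change.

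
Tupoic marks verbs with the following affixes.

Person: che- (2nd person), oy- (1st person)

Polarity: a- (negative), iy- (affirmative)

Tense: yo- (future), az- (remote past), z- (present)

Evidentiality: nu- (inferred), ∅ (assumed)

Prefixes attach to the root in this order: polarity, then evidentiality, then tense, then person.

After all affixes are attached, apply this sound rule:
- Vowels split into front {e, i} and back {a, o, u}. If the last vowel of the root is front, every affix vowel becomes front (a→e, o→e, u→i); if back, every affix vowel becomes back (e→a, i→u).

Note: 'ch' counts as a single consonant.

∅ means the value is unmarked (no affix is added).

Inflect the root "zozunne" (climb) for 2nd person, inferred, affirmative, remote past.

cheezniiyzozunne

Attach polarity affirmative iy- → iyzozunne.
Attach evidentiality inferred nu- → nuiyzozunne.
Attach tense remote past az- → aznuiyzozunne.
Attach person 2nd person che- → cheaznuiyzozunne.
Apply vowel harmony: cheaznuiyzozunne → cheezniiyzozunne.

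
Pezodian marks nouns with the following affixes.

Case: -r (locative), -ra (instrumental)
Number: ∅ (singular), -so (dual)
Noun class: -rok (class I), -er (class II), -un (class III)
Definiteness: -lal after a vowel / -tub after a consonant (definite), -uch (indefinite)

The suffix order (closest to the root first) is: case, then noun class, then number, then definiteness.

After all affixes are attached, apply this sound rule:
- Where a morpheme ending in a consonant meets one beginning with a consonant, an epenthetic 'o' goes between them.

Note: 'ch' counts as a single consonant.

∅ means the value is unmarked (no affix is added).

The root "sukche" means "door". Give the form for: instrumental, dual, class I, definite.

Attach case instrumental -ra → sukchera.
Attach noun class class I -rok → sukcherarok.
Attach number dual -so → sukcherarokso.
Attach definiteness definite -lal (after vowel 'o') → sukcheraroksolal.
Apply epenthesis: sukcheraroksolal → sukcherarokosolal.

sukcherarokosolal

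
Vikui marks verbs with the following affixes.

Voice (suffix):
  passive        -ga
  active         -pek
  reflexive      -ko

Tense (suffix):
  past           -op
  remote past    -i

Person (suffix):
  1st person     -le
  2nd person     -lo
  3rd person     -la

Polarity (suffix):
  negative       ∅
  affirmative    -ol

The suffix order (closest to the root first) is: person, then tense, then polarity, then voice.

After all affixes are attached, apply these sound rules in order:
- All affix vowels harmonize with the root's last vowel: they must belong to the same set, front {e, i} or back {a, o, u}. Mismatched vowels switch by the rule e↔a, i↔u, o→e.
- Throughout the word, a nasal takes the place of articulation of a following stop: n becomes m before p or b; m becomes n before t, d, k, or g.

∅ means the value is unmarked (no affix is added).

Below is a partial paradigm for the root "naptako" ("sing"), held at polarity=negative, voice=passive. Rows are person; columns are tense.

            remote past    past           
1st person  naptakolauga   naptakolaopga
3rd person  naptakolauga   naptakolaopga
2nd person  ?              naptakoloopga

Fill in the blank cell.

naptakolouga

Attach person 2nd person -lo → naptakolo.
Attach tense remote past -i → naptakoloi.
polarity = negative: zero marking, form stays naptakoloi.
Attach voice passive -ga → naptakoloiga.
Apply vowel harmony: naptakoloiga → naptakolouga.
Nasal assimilation: no change.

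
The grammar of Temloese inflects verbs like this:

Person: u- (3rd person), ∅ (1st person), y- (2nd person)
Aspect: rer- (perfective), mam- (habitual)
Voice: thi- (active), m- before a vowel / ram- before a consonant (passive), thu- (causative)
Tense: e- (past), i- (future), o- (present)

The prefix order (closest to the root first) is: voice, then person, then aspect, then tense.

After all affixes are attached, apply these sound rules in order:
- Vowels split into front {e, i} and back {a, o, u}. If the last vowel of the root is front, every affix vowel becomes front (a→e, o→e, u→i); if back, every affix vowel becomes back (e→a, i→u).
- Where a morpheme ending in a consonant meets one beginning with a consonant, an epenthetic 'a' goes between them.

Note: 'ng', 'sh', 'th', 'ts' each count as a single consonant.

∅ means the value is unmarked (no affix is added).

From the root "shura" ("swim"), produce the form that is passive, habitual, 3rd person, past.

amamuramashura

Attach voice passive ram- (before consonant 'sh') → ramshura.
Attach person 3rd person u- → uramshura.
Attach aspect habitual mam- → mamuramshura.
Attach tense past e- → emamuramshura.
Apply vowel harmony: emamuramshura → amamuramshura.
Apply epenthesis: amamuramshura → amamuramashura.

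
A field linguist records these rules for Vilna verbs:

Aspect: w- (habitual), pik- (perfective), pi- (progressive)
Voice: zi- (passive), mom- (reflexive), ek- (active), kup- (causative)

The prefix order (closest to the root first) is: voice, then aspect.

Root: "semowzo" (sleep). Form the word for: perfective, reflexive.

Attach voice reflexive mom- → momsemowzo.
Attach aspect perfective pik- → pikmomsemowzo.

pikmomsemowzo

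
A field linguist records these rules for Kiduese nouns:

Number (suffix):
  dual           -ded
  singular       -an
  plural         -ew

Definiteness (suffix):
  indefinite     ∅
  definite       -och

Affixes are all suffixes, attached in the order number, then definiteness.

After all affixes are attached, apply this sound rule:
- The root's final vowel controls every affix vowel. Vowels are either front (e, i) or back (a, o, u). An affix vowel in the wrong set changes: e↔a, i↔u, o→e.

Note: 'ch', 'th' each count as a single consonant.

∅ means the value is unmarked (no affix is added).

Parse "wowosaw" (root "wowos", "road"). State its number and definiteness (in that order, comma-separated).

plural, indefinite

Segment: wowos-ew.
number: -ew → plural.
definiteness: ∅ → indefinite.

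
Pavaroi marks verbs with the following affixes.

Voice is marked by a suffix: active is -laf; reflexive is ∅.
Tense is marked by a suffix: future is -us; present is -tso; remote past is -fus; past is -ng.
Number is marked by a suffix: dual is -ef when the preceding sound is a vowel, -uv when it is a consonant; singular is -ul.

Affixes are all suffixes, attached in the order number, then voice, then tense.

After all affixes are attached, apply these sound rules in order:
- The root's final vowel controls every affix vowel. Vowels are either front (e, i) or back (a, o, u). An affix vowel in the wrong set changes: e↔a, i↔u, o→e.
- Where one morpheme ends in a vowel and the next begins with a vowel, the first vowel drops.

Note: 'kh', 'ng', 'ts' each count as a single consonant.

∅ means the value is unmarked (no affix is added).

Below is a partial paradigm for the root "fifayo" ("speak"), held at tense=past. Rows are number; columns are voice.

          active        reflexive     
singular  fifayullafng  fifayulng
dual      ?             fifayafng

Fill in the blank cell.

fifayaflafng

Attach number dual -ef (after vowel 'o') → fifayoef.
Attach voice active -laf → fifayoeflaf.
Attach tense past -ng → fifayoeflafng.
Apply vowel harmony: fifayoeflafng → fifayoaflafng.
Apply vowel deletion: fifayoaflafng → fifayaflafng.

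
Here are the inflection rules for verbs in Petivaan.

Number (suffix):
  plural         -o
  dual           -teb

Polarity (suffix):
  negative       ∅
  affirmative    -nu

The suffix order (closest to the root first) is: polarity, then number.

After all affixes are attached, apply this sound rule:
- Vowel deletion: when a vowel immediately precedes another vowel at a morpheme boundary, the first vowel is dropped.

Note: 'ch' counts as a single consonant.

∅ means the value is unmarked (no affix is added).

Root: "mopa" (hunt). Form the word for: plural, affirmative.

Attach polarity affirmative -nu → mopanu.
Attach number plural -o → mopanuo.
Apply vowel deletion: mopanuo → mopano.

mopano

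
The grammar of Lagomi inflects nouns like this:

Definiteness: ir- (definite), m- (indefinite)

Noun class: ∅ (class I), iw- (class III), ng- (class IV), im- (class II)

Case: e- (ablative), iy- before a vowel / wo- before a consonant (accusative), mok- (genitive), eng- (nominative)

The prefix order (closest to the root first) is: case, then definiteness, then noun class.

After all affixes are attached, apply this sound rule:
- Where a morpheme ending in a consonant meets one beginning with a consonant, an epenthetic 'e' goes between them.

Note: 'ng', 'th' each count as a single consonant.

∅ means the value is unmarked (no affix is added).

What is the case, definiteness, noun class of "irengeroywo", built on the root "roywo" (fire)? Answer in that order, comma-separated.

Segment: ir-eng-roywo.
case: eng- → nominative.
definiteness: ir- → definite.
noun class: ∅ → class I.

nominative, definite, class I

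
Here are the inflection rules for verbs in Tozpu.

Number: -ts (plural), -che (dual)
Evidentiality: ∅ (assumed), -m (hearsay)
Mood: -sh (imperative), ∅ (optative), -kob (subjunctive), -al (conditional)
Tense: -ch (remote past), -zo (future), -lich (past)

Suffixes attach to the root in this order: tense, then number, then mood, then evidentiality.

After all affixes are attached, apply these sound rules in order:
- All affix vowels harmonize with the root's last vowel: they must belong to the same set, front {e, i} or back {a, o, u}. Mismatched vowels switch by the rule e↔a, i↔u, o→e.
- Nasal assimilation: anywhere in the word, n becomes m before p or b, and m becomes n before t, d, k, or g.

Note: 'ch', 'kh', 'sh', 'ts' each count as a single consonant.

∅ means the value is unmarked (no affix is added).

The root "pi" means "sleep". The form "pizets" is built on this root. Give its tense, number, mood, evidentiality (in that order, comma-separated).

Segment: pi-zo-ts.
tense: -zo → future.
number: -ts → plural.
mood: ∅ → optative.
evidentiality: ∅ → assumed.

future, plural, optative, assumed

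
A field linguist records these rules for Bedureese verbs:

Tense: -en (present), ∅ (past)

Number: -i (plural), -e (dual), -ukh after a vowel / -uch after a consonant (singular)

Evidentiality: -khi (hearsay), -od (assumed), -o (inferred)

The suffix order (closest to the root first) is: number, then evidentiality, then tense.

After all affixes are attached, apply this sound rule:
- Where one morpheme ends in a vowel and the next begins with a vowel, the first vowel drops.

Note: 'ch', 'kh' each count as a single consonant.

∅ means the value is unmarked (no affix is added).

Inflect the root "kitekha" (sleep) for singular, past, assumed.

kitekhukhod

Attach number singular -ukh (after vowel 'a') → kitekhaukh.
Attach evidentiality assumed -od → kitekhaukhod.
tense = past: zero marking, form stays kitekhaukhod.
Apply vowel deletion: kitekhaukhod → kitekhukhod.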